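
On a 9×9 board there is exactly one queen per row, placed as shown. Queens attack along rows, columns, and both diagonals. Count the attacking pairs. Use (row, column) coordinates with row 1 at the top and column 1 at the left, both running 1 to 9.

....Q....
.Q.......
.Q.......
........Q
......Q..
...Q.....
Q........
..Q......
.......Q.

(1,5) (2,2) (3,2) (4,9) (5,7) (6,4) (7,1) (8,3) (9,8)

Same column: (2,2)–(3,2) (column 2).
Same diagonal: (3,2)–(9,8) (|3−9| = |2−8| = 6).
Total attacking pairs: 2.

2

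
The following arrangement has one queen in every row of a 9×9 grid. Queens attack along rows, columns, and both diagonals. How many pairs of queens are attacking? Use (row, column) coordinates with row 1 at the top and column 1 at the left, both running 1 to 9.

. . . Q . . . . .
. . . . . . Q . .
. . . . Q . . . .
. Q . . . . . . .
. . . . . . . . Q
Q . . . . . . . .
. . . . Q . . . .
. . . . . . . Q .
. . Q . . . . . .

3

Same column: (3,5)–(7,5) (column 5).
Same diagonal: (4,2)–(7,5) (|4−7| = |2−5| = 3); (7,5)–(9,3) (|7−9| = |5−3| = 2).
Total attacking pairs: 3.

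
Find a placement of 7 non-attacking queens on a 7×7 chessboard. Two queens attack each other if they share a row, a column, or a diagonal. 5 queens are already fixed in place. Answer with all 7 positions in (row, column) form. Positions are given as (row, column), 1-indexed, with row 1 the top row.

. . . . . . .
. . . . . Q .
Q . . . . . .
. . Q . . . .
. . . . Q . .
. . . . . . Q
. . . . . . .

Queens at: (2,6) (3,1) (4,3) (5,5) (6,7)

(1,4) (2,6) (3,1) (4,3) (5,5) (6,7) (7,2)

Row 1: attacked by (2,6)→{5,6,7}; (3,1)→{1,3}; (4,3)→{3,6}; (5,5)→{1,5}; (6,7)→{2,7}. Safe: 4. Place at column 4.
Row 7: attacked by (1,4)→{4}; (2,6)→{1,6}; (3,1)→{1,5}; (4,3)→{3,6}; (5,5)→{3,5,7}; (6,7)→{6,7}. Safe: 2. Place at column 2.
Columns [4, 6, 1, 3, 5, 7, 2], r−c [-3, -4, 2, 1, 0, -1, 5], r+c [5, 8, 4, 7, 10, 13, 9] are all distinct, so no two queens attack.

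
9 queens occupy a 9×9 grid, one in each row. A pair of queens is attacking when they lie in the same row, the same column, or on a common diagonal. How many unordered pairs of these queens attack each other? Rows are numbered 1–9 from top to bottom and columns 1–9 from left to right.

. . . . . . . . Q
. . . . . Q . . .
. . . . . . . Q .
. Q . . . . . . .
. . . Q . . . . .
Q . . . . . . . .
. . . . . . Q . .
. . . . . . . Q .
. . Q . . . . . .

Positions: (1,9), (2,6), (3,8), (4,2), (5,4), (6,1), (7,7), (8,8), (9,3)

2

Same column: (3,8)–(8,8) (column 8).
Same diagonal: (7,7)–(8,8) (|7−8| = |7−8| = 1).
Total attacking pairs: 2.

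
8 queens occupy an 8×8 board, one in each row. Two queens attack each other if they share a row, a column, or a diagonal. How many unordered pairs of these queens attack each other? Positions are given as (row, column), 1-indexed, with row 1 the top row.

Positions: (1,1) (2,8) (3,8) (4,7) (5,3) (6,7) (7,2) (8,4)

Same column: (2,8)–(3,8) (column 8); (4,7)–(6,7) (column 7).
Same diagonal: (3,8)–(4,7) (|3−4| = |8−7| = 1).
Total attacking pairs: 3.

3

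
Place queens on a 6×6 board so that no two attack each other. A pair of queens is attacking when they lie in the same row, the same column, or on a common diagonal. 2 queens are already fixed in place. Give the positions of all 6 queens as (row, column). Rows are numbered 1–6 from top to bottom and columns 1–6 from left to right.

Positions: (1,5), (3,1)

(1,5) (2,3) (3,1) (4,6) (5,4) (6,2)

Row 2: attacked by (1,5)→{4,5,6}; (3,1)→{1,2}. Safe: 3. Place at column 3.
Row 4: attacked by (1,5)→{2,5}; (2,3)→{1,3,5}; (3,1)→{1,2}. Safe: 4, 6. Place at column 6.
Row 5: attacked by (1,5)→{1,5}; (2,3)→{3,6}; (3,1)→{1,3}; (4,6)→{5,6}. Safe: 2, 4. Place at column 4.
Row 6: attacked by (1,5)→{5}; (2,3)→{3}; (3,1)→{1,4}; (4,6)→{4,6}; (5,4)→{3,4,5}. Safe: 2. Place at column 2.
Columns [5, 3, 1, 6, 4, 2], r−c [-4, -1, 2, -2, 1, 4], r+c [6, 5, 4, 10, 9, 8] are all distinct, so no two queens attack.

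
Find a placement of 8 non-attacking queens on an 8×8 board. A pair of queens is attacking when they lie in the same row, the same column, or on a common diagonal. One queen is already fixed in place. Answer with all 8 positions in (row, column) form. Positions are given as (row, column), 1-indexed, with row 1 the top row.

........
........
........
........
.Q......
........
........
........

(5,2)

(1,5) (2,1) (3,8) (4,4) (5,2) (6,7) (7,3) (8,6)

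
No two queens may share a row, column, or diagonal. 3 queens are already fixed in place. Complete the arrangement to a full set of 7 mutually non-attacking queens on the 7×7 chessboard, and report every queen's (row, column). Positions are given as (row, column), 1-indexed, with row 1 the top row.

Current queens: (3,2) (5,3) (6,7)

Row 1: attacked by (3,2)→{2,4}; (5,3)→{3,7}; (6,7)→{2,7}. Safe: 1, 5, 6. Place at column 1.
Row 2: attacked by (1,1)→{1,2}; (3,2)→{1,2,3}; (5,3)→{3,6}; (6,7)→{3,7}. Safe: 4, 5. Place at column 5.
Row 4: attacked by (1,1)→{1,4}; (2,5)→{3,5,7}; (3,2)→{1,2,3}; (5,3)→{2,3,4}; (6,7)→{5,7}. Safe: 6. Place at column 6.
Row 7: attacked by (1,1)→{1,7}; (2,5)→{5}; (3,2)→{2,6}; (4,6)→{3,6}; (5,3)→{1,3,5}; (6,7)→{6,7}. Safe: 4. Place at column 4.
Columns [1, 5, 2, 6, 3, 7, 4], r−c [0, -3, 1, -2, 2, -1, 3], r+c [2, 7, 5, 10, 8, 13, 11] are all distinct, so no two queens attack.

(1,1) (2,5) (3,2) (4,6) (5,3) (6,7) (7,4)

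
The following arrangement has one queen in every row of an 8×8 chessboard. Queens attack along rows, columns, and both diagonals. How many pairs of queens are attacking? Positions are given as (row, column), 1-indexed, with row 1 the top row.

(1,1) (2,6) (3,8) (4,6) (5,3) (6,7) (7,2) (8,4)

2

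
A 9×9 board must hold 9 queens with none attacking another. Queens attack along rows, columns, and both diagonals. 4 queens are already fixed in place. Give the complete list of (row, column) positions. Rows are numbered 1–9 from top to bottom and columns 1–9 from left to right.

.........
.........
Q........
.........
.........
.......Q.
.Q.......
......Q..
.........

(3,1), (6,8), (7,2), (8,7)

Row 1: attacked by (3,1)→{1,3}; (6,8)→{3,8}; (7,2)→{2,8}; (8,7)→{7}. Safe: 4, 5, 6, 9. Place at column 9.
Row 2: attacked by (1,9)→{8,9}; (3,1)→{1,2}; (6,8)→{4,8}; (7,2)→{2,7}; (8,7)→{1,7}. Safe: 3, 5, 6. Place at column 5.
Row 4: attacked by (1,9)→{6,9}; (2,5)→{3,5,7}; (3,1)→{1,2}; (6,8)→{6,8}; (7,2)→{2,5}; (8,7)→{3,7}. Safe: 4. Place at column 4.
Row 5: attacked by (1,9)→{5,9}; (2,5)→{2,5,8}; (3,1)→{1,3}; (4,4)→{3,4,5}; (6,8)→{7,8,9}; (7,2)→{2,4}; (8,7)→{4,7}. Safe: 6. Place at column 6.
Row 9: attacked by (1,9)→{1,9}; (2,5)→{5}; (3,1)→{1,7}; (4,4)→{4,9}; (5,6)→{2,6}; (6,8)→{5,8}; (7,2)→{2,4}; (8,7)→{6,7,8}. Safe: 3. Place at column 3.
Columns [9, 5, 1, 4, 6, 8, 2, 7, 3], r−c [-8, -3, 2, 0, -1, -2, 5, 1, 6], r+c [10, 7, 4, 8, 11, 14, 9, 15, 12] are all distinct, so no two queens attack.

(1,9) (2,5) (3,1) (4,4) (5,6) (6,8) (7,2) (8,7) (9,3)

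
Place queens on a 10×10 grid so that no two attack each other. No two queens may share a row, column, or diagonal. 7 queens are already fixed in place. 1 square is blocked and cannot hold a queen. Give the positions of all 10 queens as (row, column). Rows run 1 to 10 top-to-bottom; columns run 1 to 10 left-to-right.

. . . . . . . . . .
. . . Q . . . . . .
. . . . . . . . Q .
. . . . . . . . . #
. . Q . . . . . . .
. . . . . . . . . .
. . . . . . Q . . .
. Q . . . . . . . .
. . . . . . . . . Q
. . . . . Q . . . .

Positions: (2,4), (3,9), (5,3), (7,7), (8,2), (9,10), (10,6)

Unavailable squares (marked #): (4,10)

(1,8) (2,4) (3,9) (4,1) (5,3) (6,5) (7,7) (8,2) (9,10) (10,6)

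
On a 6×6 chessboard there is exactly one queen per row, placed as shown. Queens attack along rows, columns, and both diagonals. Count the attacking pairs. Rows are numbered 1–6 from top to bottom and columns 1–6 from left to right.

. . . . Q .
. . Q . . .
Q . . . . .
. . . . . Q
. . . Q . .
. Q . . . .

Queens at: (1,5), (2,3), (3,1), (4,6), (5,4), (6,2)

All columns are distinct and no two queens satisfy |Δrow| = |Δcol|, so no pair attacks.

0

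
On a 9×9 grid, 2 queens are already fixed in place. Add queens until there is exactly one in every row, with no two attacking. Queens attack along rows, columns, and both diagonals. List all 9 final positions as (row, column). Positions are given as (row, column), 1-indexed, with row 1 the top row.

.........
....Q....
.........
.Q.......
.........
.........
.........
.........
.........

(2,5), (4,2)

Row 1: attacked by (2,5)→{4,5,6}; (4,2)→{2,5}. Safe: 1, 3, 7, 8, 9. Place at column 7.
Row 3: attacked by (1,7)→{5,7,9}; (2,5)→{4,5,6}; (4,2)→{1,2,3}. Safe: 8. Place at column 8.
Row 5: attacked by (1,7)→{3,7}; (2,5)→{2,5,8}; (3,8)→{6,8}; (4,2)→{1,2,3}. Safe: 4, 9. Place at column 9.
Row 6: attacked by (1,7)→{2,7}; (2,5)→{1,5,9}; (3,8)→{5,8}; (4,2)→{2,4}; (5,9)→{8,9}. Safe: 3, 6. Place at column 3.
Row 7: attacked by (1,7)→{1,7}; (2,5)→{5}; (3,8)→{4,8}; (4,2)→{2,5}; (5,9)→{7,9}; (6,3)→{2,3,4}. Safe: 6. Place at column 6.
Row 8: attacked by (1,7)→{7}; (2,5)→{5}; (3,8)→{3,8}; (4,2)→{2,6}; (5,9)→{6,9}; (6,3)→{1,3,5}; (7,6)→{5,6,7}. Safe: 4. Place at column 4.
Row 9: attacked by (1,7)→{7}; (2,5)→{5}; (3,8)→{2,8}; (4,2)→{2,7}; (5,9)→{5,9}; (6,3)→{3,6}; (7,6)→{4,6,8}; (8,4)→{3,4,5}. Safe: 1. Place at column 1.
Columns [7, 5, 8, 2, 9, 3, 6, 4, 1], r−c [-6, -3, -5, 2, -4, 3, 1, 4, 8], r+c [8, 7, 11, 6, 14, 9, 13, 12, 10] are all distinct, so no two queens attack.

(1,7) (2,5) (3,8) (4,2) (5,9) (6,3) (7,6) (8,4) (9,1)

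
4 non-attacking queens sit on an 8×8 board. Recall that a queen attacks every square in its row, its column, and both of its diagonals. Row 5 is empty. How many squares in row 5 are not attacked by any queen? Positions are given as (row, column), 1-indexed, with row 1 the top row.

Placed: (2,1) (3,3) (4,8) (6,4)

2

(2,1) attacks row 5 at column 1 and diagonals 4.
(3,3) attacks row 5 at column 3 and diagonals 1, 5.
(4,8) attacks row 5 at column 8 and diagonals 7.
(6,4) attacks row 5 at column 4 and diagonals 3, 5.
Attacked columns: {1, 3, 4, 5, 7, 8}. Safe: {2, 6}.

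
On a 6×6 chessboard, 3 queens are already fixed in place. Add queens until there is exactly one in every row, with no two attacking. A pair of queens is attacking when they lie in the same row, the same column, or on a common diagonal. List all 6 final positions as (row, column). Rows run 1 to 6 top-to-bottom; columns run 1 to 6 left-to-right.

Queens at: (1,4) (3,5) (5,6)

(1,4) (2,1) (3,5) (4,2) (5,6) (6,3)

Row 2: attacked by (1,4)→{3,4,5}; (3,5)→{4,5,6}; (5,6)→{3,6}. Safe: 1, 2. Place at column 1.
Row 4: attacked by (1,4)→{1,4}; (2,1)→{1,3}; (3,5)→{4,5,6}; (5,6)→{5,6}. Safe: 2. Place at column 2.
Row 6: attacked by (1,4)→{4}; (2,1)→{1,5}; (3,5)→{2,5}; (4,2)→{2,4}; (5,6)→{5,6}. Safe: 3. Place at column 3.
Columns [4, 1, 5, 2, 6, 3], r−c [-3, 1, -2, 2, -1, 3], r+c [5, 3, 8, 6, 11, 9] are all distinct, so no two queens attack.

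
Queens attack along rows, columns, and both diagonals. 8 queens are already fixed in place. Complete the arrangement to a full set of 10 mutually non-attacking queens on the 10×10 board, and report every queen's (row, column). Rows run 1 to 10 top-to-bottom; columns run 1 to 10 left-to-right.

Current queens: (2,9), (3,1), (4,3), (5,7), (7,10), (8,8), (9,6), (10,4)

(1,5) (2,9) (3,1) (4,3) (5,7) (6,2) (7,10) (8,8) (9,6) (10,4)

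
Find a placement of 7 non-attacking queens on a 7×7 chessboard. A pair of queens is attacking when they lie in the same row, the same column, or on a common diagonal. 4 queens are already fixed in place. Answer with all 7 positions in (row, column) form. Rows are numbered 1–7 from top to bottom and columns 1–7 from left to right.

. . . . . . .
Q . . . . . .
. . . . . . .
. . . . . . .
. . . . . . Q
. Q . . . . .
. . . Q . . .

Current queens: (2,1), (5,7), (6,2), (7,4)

(1,6) (2,1) (3,3) (4,5) (5,7) (6,2) (7,4)

Row 1: attacked by (2,1)→{1,2}; (5,7)→{3,7}; (6,2)→{2,7}; (7,4)→{4}. Safe: 5, 6. Place at column 6.
Row 3: attacked by (1,6)→{4,6}; (2,1)→{1,2}; (5,7)→{5,7}; (6,2)→{2,5}; (7,4)→{4}. Safe: 3. Place at column 3.
Row 4: attacked by (1,6)→{3,6}; (2,1)→{1,3}; (3,3)→{2,3,4}; (5,7)→{6,7}; (6,2)→{2,4}; (7,4)→{1,4,7}. Safe: 5. Place at column 5.
Columns [6, 1, 3, 5, 7, 2, 4], r−c [-5, 1, 0, -1, -2, 4, 3], r+c [7, 3, 6, 9, 12, 8, 11] are all distinct, so no two queens attack.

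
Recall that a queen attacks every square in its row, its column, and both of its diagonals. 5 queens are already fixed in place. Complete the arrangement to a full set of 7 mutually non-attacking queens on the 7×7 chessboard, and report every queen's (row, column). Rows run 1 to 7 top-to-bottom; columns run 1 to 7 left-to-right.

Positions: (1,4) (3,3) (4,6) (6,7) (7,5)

Row 2: attacked by (1,4)→{3,4,5}; (3,3)→{2,3,4}; (4,6)→{4,6}; (6,7)→{3,7}; (7,5)→{5}. Safe: 1. Place at column 1.
Row 5: attacked by (1,4)→{4}; (2,1)→{1,4}; (3,3)→{1,3,5}; (4,6)→{5,6,7}; (6,7)→{6,7}; (7,5)→{3,5,7}. Safe: 2. Place at column 2.
Columns [4, 1, 3, 6, 2, 7, 5], r−c [-3, 1, 0, -2, 3, -1, 2], r+c [5, 3, 6, 10, 7, 13, 12] are all distinct, so no two queens attack.

(1,4) (2,1) (3,3) (4,6) (5,2) (6,7) (7,5)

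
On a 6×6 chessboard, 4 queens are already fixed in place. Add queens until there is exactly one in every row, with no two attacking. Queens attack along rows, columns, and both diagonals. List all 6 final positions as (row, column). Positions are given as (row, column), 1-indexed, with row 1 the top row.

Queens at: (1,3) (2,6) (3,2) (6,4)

(1,3) (2,6) (3,2) (4,5) (5,1) (6,4)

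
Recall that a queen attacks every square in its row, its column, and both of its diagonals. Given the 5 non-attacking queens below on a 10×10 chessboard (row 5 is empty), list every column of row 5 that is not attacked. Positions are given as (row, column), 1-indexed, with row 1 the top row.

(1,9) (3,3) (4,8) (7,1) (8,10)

columns 2, 4, 6

(1,9) attacks row 5 at column 9 and diagonals 5.
(3,3) attacks row 5 at column 3 and diagonals 1, 5.
(4,8) attacks row 5 at column 8 and diagonals 7, 9.
(7,1) attacks row 5 at column 1 and diagonals 3.
(8,10) attacks row 5 at column 10 and diagonals 7.
Attacked columns: {1, 3, 5, 7, 8, 9, 10}. Safe: {2, 4, 6}.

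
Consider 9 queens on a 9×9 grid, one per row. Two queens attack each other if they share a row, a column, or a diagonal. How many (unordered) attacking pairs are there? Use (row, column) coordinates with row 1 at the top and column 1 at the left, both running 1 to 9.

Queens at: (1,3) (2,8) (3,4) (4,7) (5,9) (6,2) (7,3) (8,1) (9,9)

4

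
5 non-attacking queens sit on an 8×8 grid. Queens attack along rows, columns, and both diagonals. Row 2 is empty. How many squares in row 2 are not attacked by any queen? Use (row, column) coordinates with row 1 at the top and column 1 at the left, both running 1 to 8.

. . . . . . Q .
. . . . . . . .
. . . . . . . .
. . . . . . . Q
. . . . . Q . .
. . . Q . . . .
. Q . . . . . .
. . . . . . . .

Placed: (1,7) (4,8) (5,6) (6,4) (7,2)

(1,7) attacks row 2 at column 7 and diagonals 6, 8.
(4,8) attacks row 2 at column 8 and diagonals 6.
(5,6) attacks row 2 at column 6 and diagonals 3.
(6,4) attacks row 2 at column 4 and diagonals 8.
(7,2) attacks row 2 at column 2 and diagonals 7.
Attacked columns: {2, 3, 4, 6, 7, 8}. Safe: {1, 5}.

2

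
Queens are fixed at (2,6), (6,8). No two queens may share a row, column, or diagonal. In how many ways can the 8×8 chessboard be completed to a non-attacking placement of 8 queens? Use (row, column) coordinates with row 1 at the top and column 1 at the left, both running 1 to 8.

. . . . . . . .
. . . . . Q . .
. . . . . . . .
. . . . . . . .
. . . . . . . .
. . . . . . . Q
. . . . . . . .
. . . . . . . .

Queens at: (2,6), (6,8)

Branch on row 1: col 1 → 0; col 2 → 1; col 4 → 1.
Sum: 0 + 1 + 1 = 2.

2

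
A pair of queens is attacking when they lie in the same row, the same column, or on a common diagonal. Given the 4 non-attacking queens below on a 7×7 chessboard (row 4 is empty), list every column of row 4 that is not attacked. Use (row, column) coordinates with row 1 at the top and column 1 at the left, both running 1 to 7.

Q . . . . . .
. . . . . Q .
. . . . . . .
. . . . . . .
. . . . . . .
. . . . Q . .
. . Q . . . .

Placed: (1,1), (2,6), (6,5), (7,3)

(1,1) attacks row 4 at column 1 and diagonals 4.
(2,6) attacks row 4 at column 6 and diagonals 4.
(6,5) attacks row 4 at column 5 and diagonals 3, 7.
(7,3) attacks row 4 at column 3 and diagonals 6.
Attacked columns: {1, 3, 4, 5, 6, 7}. Safe: {2}.

columns 2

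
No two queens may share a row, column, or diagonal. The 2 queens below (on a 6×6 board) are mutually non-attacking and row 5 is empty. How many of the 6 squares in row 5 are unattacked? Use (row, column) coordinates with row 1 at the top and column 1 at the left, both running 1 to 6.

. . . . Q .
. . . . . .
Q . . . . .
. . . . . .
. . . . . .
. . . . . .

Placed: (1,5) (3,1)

3

(1,5) attacks row 5 at column 5 and diagonals 1.
(3,1) attacks row 5 at column 1 and diagonals 3.
Attacked columns: {1, 3, 5}. Safe: {2, 4, 6}.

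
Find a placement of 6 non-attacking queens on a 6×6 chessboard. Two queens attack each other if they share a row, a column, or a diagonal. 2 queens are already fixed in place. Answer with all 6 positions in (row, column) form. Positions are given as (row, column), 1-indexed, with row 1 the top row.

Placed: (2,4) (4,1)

(1,2) (2,4) (3,6) (4,1) (5,3) (6,5)

Row 1: attacked by (2,4)→{3,4,5}; (4,1)→{1,4}. Safe: 2, 6. Place at column 2.
Row 3: attacked by (1,2)→{2,4}; (2,4)→{3,4,5}; (4,1)→{1,2}. Safe: 6. Place at column 6.
Row 5: attacked by (1,2)→{2,6}; (2,4)→{1,4}; (3,6)→{4,6}; (4,1)→{1,2}. Safe: 3, 5. Place at column 3.
Row 6: attacked by (1,2)→{2}; (2,4)→{4}; (3,6)→{3,6}; (4,1)→{1,3}; (5,3)→{2,3,4}. Safe: 5. Place at column 5.
Columns [2, 4, 6, 1, 3, 5], r−c [-1, -2, -3, 3, 2, 1], r+c [3, 6, 9, 5, 8, 11] are all distinct, so no two queens attack.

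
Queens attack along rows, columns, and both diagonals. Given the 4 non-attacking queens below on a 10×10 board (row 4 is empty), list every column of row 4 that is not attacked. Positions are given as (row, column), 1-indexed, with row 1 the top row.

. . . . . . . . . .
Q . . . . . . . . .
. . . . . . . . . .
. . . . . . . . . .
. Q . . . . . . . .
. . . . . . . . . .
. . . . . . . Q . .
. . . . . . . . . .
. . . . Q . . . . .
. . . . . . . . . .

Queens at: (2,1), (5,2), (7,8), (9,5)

(2,1) attacks row 4 at column 1 and diagonals 3.
(5,2) attacks row 4 at column 2 and diagonals 1, 3.
(7,8) attacks row 4 at column 8 and diagonals 5.
(9,5) attacks row 4 at column 5 and diagonals 10.
Attacked columns: {1, 2, 3, 5, 8, 10}. Safe: {4, 6, 7, 9}.

columns 4, 6, 7, 9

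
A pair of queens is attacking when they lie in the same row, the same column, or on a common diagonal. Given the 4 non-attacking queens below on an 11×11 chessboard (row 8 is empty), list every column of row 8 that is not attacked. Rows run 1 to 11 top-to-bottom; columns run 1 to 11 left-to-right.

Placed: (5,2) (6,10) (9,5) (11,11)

(5,2) attacks row 8 at column 2 and diagonals 5.
(6,10) attacks row 8 at column 10 and diagonals 8.
(9,5) attacks row 8 at column 5 and diagonals 4, 6.
(11,11) attacks row 8 at column 11 and diagonals 8.
Attacked columns: {2, 4, 5, 6, 8, 10, 11}. Safe: {1, 3, 7, 9}.

columns 1, 3, 7, 9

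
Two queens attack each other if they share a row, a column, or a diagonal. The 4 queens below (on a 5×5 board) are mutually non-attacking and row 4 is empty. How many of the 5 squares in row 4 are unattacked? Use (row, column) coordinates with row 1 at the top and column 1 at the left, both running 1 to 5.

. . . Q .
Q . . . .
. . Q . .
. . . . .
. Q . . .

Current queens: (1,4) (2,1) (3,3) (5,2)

1

(1,4) attacks row 4 at column 4 and diagonals 1.
(2,1) attacks row 4 at column 1 and diagonals 3.
(3,3) attacks row 4 at column 3 and diagonals 2, 4.
(5,2) attacks row 4 at column 2 and diagonals 1, 3.
Attacked columns: {1, 2, 3, 4}. Safe: {5}.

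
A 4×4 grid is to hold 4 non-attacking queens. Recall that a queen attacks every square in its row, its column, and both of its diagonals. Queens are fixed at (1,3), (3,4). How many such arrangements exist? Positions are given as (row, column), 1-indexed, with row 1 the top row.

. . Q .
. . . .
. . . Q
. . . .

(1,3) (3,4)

1

Branch on row 2: col 1 → 1.
Sum: 1 = 1.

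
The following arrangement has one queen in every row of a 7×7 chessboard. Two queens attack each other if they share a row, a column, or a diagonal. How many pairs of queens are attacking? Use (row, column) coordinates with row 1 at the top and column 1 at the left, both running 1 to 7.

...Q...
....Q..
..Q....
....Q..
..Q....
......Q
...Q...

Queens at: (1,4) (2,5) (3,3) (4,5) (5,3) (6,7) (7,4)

Same column: (1,4)–(7,4) (column 4); (2,5)–(4,5) (column 5); (3,3)–(5,3) (column 3).
Same diagonal: (1,4)–(2,5) (|1−2| = |4−5| = 1); (4,5)–(6,7) (|4−6| = |5−7| = 2).
Total attacking pairs: 5.

5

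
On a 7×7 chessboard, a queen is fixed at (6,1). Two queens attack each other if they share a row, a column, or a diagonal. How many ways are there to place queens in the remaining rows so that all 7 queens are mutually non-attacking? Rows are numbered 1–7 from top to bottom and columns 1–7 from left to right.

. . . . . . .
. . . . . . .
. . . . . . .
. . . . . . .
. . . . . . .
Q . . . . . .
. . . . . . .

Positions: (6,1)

Branch on row 1: col 2 → 1; col 3 → 1; col 4 → 2; col 5 → 2; col 7 → 1.
Sum: 1 + 1 + 2 + 2 + 1 = 7.

7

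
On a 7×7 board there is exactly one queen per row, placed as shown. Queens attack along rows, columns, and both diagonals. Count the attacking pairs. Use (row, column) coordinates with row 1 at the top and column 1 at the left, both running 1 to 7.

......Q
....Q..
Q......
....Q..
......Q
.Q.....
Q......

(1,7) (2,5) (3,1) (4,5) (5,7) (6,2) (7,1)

Same column: (1,7)–(5,7) (column 7); (2,5)–(4,5) (column 5); (3,1)–(7,1) (column 1).
Same diagonal: (1,7)–(6,2) (|1−6| = |7−2| = 5); (1,7)–(7,1) (|1−7| = |7−1| = 6); (6,2)–(7,1) (|6−7| = |2−1| = 1).
Total attacking pairs: 6.

6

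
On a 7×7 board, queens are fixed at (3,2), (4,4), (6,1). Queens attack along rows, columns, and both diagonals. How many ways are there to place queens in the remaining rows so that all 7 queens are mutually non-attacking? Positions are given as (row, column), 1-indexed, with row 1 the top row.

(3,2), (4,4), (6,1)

Branch on row 1: col 3 → 1; col 5 → 1.
Sum: 1 + 1 = 2.

2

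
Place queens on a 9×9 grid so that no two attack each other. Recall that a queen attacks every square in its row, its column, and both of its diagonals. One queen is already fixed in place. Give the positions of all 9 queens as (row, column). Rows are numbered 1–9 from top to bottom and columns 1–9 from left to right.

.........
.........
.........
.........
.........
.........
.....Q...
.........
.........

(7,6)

(1,8) (2,2) (3,4) (4,1) (5,7) (6,9) (7,6) (8,3) (9,5)

Row 1: attacked by (7,6)→{6}. Safe: 1, 2, 3, 4, 5, 7, 8, 9. Place at column 8.
Row 2: attacked by (1,8)→{7,8,9}; (7,6)→{1,6}. Safe: 2, 3, 4, 5. Place at column 2.
Row 3: attacked by (1,8)→{6,8}; (2,2)→{1,2,3}; (7,6)→{2,6}. Safe: 4, 5, 7, 9. Place at column 4.
Row 4: attacked by (1,8)→{5,8}; (2,2)→{2,4}; (3,4)→{3,4,5}; (7,6)→{3,6,9}. Safe: 1, 7. Place at column 1.
Row 5: attacked by (1,8)→{4,8}; (2,2)→{2,5}; (3,4)→{2,4,6}; (4,1)→{1,2}; (7,6)→{4,6,8}. Safe: 3, 7, 9. Place at column 7.
Row 6: attacked by (1,8)→{3,8}; (2,2)→{2,6}; (3,4)→{1,4,7}; (4,1)→{1,3}; (5,7)→{6,7,8}; (7,6)→{5,6,7}. Safe: 9. Place at column 9.
Row 8: attacked by (1,8)→{1,8}; (2,2)→{2,8}; (3,4)→{4,9}; (4,1)→{1,5}; (5,7)→{4,7}; (6,9)→{7,9}; (7,6)→{5,6,7}. Safe: 3. Place at column 3.
Row 9: attacked by (1,8)→{8}; (2,2)→{2,9}; (3,4)→{4}; (4,1)→{1,6}; (5,7)→{3,7}; (6,9)→{6,9}; (7,6)→{4,6,8}; (8,3)→{2,3,4}. Safe: 5. Place at column 5.
Columns [8, 2, 4, 1, 7, 9, 6, 3, 5], r−c [-7, 0, -1, 3, -2, -3, 1, 5, 4], r+c [9, 4, 7, 5, 12, 15, 13, 11, 14] are all distinct, so no two queens attack.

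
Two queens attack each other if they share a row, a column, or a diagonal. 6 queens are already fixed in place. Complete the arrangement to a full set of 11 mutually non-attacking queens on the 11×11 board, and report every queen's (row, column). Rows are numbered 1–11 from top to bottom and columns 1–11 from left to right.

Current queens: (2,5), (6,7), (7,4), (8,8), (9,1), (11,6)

(1,3) (2,5) (3,11) (4,2) (5,10) (6,7) (7,4) (8,8) (9,1) (10,9) (11,6)

Row 1: attacked by (2,5)→{4,5,6}; (6,7)→{2,7}; (7,4)→{4,10}; (8,8)→{1,8}; (9,1)→{1,9}; (11,6)→{6}. Safe: 3, 11. Place at column 3.
Row 3: attacked by (1,3)→{1,3,5}; (2,5)→{4,5,6}; (6,7)→{4,7,10}; (7,4)→{4,8}; (8,8)→{3,8}; (9,1)→{1,7}; (11,6)→{6}. Safe: 2, 9, 11. Place at column 11.
Row 4: attacked by (1,3)→{3,6}; (2,5)→{3,5,7}; (3,11)→{10,11}; (6,7)→{5,7,9}; (7,4)→{1,4,7}; (8,8)→{4,8}; (9,1)→{1,6}; (11,6)→{6}. Safe: 2. Place at column 2.
Row 5: attacked by (1,3)→{3,7}; (2,5)→{2,5,8}; (3,11)→{9,11}; (4,2)→{1,2,3}; (6,7)→{6,7,8}; (7,4)→{2,4,6}; (8,8)→{5,8,11}; (9,1)→{1,5}; (11,6)→{6}. Safe: 10. Place at column 10.
Row 10: attacked by (1,3)→{3}; (2,5)→{5}; (3,11)→{4,11}; (4,2)→{2,8}; (5,10)→{5,10}; (6,7)→{3,7,11}; (7,4)→{1,4,7}; (8,8)→{6,8,10}; (9,1)→{1,2}; (11,6)→{5,6,7}. Safe: 9. Place at column 9.
Columns [3, 5, 11, 2, 10, 7, 4, 8, 1, 9, 6], r−c [-2, -3, -8, 2, -5, -1, 3, 0, 8, 1, 5], r+c [4, 7, 14, 6, 15, 13, 11, 16, 10, 19, 17] are all distinct, so no two queens attack.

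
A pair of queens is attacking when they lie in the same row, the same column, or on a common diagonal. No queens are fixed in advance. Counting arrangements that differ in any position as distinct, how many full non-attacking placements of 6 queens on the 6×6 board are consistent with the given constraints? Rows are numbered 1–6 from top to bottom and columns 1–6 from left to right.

Branch on row 1: col 1 → 0; col 2 → 1; col 3 → 1; col 4 → 1; col 5 → 1; col 6 → 0.
Sum: 0 + 1 + 1 + 1 + 1 + 0 = 4.
(This is the classic 6-queens count.)

4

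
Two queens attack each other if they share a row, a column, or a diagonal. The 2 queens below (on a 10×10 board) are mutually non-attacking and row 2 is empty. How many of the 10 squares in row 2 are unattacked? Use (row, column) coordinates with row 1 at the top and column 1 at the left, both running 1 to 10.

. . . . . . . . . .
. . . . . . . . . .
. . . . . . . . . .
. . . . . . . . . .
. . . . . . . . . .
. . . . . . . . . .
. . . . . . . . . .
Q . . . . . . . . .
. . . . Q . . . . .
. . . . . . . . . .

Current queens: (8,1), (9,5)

7

(8,1) attacks row 2 at column 1 and diagonals 7.
(9,5) attacks row 2 at column 5.
Attacked columns: {1, 5, 7}. Safe: {2, 3, 4, 6, 8, 9, 10}.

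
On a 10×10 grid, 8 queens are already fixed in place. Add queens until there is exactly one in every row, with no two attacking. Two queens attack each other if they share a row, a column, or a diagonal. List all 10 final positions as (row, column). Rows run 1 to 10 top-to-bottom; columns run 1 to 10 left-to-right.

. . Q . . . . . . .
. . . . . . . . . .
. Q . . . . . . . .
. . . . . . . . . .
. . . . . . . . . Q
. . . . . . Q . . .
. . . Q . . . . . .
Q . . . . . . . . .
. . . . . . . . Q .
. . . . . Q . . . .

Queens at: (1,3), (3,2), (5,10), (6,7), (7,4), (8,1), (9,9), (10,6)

Row 2: attacked by (1,3)→{2,3,4}; (3,2)→{1,2,3}; (5,10)→{7,10}; (6,7)→{3,7}; (7,4)→{4,9}; (8,1)→{1,7}; (9,9)→{2,9}; (10,6)→{6}. Safe: 5, 8. Place at column 5.
Row 4: attacked by (1,3)→{3,6}; (2,5)→{3,5,7}; (3,2)→{1,2,3}; (5,10)→{9,10}; (6,7)→{5,7,9}; (7,4)→{1,4,7}; (8,1)→{1,5}; (9,9)→{4,9}; (10,6)→{6}. Safe: 8. Place at column 8.
Columns [3, 5, 2, 8, 10, 7, 4, 1, 9, 6], r−c [-2, -3, 1, -4, -5, -1, 3, 7, 0, 4], r+c [4, 7, 5, 12, 15, 13, 11, 9, 18, 16] are all distinct, so no two queens attack.

(1,3) (2,5) (3,2) (4,8) (5,10) (6,7) (7,4) (8,1) (9,9) (10,6)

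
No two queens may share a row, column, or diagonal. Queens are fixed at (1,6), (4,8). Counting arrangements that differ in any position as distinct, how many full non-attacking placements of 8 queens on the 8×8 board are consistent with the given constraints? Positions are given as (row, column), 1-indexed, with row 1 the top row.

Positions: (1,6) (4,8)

Branch on row 2: col 1 → 0; col 2 → 0; col 3 → 3; col 4 → 1.
Sum: 0 + 0 + 3 + 1 = 4.

4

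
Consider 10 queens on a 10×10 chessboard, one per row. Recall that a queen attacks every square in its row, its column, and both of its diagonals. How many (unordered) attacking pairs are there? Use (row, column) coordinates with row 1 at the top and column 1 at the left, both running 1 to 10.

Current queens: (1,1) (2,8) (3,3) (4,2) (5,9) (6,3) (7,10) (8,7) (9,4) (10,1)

4

Same column: (1,1)–(10,1) (column 1); (3,3)–(6,3) (column 3).
Same diagonal: (1,1)–(3,3) (|1−3| = |1−3| = 2); (3,3)–(4,2) (|3−4| = |3−2| = 1).
Total attacking pairs: 4.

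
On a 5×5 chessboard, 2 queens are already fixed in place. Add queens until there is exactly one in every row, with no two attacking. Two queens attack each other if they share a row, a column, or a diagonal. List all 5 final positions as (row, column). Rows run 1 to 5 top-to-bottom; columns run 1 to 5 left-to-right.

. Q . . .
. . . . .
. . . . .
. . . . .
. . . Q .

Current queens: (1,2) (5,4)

(1,2) (2,5) (3,3) (4,1) (5,4)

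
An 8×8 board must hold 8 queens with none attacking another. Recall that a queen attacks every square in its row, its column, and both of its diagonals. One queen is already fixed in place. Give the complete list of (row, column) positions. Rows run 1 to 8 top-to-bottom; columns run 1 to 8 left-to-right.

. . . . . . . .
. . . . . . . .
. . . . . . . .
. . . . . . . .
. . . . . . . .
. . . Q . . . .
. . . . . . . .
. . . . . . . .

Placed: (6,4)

(1,3) (2,5) (3,2) (4,8) (5,6) (6,4) (7,7) (8,1)

Row 1: attacked by (6,4)→{4}. Safe: 1, 2, 3, 5, 6, 7, 8. Place at column 3.
Row 2: attacked by (1,3)→{2,3,4}; (6,4)→{4,8}. Safe: 1, 5, 6, 7. Place at column 5.
Row 3: attacked by (1,3)→{1,3,5}; (2,5)→{4,5,6}; (6,4)→{1,4,7}. Safe: 2, 8. Place at column 2.
Row 4: attacked by (1,3)→{3,6}; (2,5)→{3,5,7}; (3,2)→{1,2,3}; (6,4)→{2,4,6}. Safe: 8. Place at column 8.
Row 5: attacked by (1,3)→{3,7}; (2,5)→{2,5,8}; (3,2)→{2,4}; (4,8)→{7,8}; (6,4)→{3,4,5}. Safe: 1, 6. Place at column 6.
Row 7: attacked by (1,3)→{3}; (2,5)→{5}; (3,2)→{2,6}; (4,8)→{5,8}; (5,6)→{4,6,8}; (6,4)→{3,4,5}. Safe: 1, 7. Place at column 7.
Row 8: attacked by (1,3)→{3}; (2,5)→{5}; (3,2)→{2,7}; (4,8)→{4,8}; (5,6)→{3,6}; (6,4)→{2,4,6}; (7,7)→{6,7,8}. Safe: 1. Place at column 1.
Columns [3, 5, 2, 8, 6, 4, 7, 1], r−c [-2, -3, 1, -4, -1, 2, 0, 7], r+c [4, 7, 5, 12, 11, 10, 14, 9] are all distinct, so no two queens attack.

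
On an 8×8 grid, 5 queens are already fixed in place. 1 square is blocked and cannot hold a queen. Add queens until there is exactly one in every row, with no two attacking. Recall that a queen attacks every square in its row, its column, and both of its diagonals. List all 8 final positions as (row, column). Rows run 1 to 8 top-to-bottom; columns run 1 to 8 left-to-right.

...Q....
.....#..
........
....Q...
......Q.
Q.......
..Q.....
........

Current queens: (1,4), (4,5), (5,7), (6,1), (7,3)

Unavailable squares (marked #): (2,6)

(1,4) (2,2) (3,8) (4,5) (5,7) (6,1) (7,3) (8,6)

Row 2: attacked by (1,4)→{3,4,5}; (4,5)→{3,5,7}; (5,7)→{4,7}; (6,1)→{1,5}; (7,3)→{3,8}. Blocked: 6. Safe: 2. Place at column 2.
Row 3: attacked by (1,4)→{2,4,6}; (2,2)→{1,2,3}; (4,5)→{4,5,6}; (5,7)→{5,7}; (6,1)→{1,4}; (7,3)→{3,7}. Safe: 8. Place at column 8.
Row 8: attacked by (1,4)→{4}; (2,2)→{2,8}; (3,8)→{3,8}; (4,5)→{1,5}; (5,7)→{4,7}; (6,1)→{1,3}; (7,3)→{2,3,4}. Safe: 6. Place at column 6.
Columns [4, 2, 8, 5, 7, 1, 3, 6], r−c [-3, 0, -5, -1, -2, 5, 4, 2], r+c [5, 4, 11, 9, 12, 7, 10, 14] are all distinct, so no two queens attack.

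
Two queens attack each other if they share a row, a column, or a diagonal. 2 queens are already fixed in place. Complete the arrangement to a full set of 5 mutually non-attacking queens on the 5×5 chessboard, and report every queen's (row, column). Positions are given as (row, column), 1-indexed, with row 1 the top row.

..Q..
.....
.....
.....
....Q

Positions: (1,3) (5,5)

(1,3) (2,1) (3,4) (4,2) (5,5)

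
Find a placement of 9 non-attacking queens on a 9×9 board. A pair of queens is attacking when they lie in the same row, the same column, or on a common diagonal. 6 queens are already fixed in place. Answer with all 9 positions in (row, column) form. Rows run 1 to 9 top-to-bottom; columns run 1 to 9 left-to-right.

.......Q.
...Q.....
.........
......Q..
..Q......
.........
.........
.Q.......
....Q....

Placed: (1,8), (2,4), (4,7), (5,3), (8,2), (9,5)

(1,8) (2,4) (3,9) (4,7) (5,3) (6,1) (7,6) (8,2) (9,5)

Row 3: attacked by (1,8)→{6,8}; (2,4)→{3,4,5}; (4,7)→{6,7,8}; (5,3)→{1,3,5}; (8,2)→{2,7}; (9,5)→{5}. Safe: 9. Place at column 9.
Row 6: attacked by (1,8)→{3,8}; (2,4)→{4,8}; (3,9)→{6,9}; (4,7)→{5,7,9}; (5,3)→{2,3,4}; (8,2)→{2,4}; (9,5)→{2,5,8}. Safe: 1. Place at column 1.
Row 7: attacked by (1,8)→{2,8}; (2,4)→{4,9}; (3,9)→{5,9}; (4,7)→{4,7}; (5,3)→{1,3,5}; (6,1)→{1,2}; (8,2)→{1,2,3}; (9,5)→{3,5,7}. Safe: 6. Place at column 6.
Columns [8, 4, 9, 7, 3, 1, 6, 2, 5], r−c [-7, -2, -6, -3, 2, 5, 1, 6, 4], r+c [9, 6, 12, 11, 8, 7, 13, 10, 14] are all distinct, so no two queens attack.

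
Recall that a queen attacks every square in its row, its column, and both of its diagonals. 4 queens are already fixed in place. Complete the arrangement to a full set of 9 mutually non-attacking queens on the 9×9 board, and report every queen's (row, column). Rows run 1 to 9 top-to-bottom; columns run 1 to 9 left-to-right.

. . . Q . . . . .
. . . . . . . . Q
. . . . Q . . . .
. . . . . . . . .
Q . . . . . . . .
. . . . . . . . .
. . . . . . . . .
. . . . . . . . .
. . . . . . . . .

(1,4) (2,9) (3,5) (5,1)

(1,4) (2,9) (3,5) (4,3) (5,1) (6,7) (7,2) (8,8) (9,6)

Row 4: attacked by (1,4)→{1,4,7}; (2,9)→{7,9}; (3,5)→{4,5,6}; (5,1)→{1,2}. Safe: 3, 8. Place at column 3.
Row 6: attacked by (1,4)→{4,9}; (2,9)→{5,9}; (3,5)→{2,5,8}; (4,3)→{1,3,5}; (5,1)→{1,2}. Safe: 6, 7. Place at column 7.
Row 7: attacked by (1,4)→{4}; (2,9)→{4,9}; (3,5)→{1,5,9}; (4,3)→{3,6}; (5,1)→{1,3}; (6,7)→{6,7,8}. Safe: 2. Place at column 2.
Row 8: attacked by (1,4)→{4}; (2,9)→{3,9}; (3,5)→{5}; (4,3)→{3,7}; (5,1)→{1,4}; (6,7)→{5,7,9}; (7,2)→{1,2,3}. Safe: 6, 8. Place at column 8.
Row 9: attacked by (1,4)→{4}; (2,9)→{2,9}; (3,5)→{5}; (4,3)→{3,8}; (5,1)→{1,5}; (6,7)→{4,7}; (7,2)→{2,4}; (8,8)→{7,8,9}. Safe: 6. Place at column 6.
Columns [4, 9, 5, 3, 1, 7, 2, 8, 6], r−c [-3, -7, -2, 1, 4, -1, 5, 0, 3], r+c [5, 11, 8, 7, 6, 13, 9, 16, 15] are all distinct, so no two queens attack.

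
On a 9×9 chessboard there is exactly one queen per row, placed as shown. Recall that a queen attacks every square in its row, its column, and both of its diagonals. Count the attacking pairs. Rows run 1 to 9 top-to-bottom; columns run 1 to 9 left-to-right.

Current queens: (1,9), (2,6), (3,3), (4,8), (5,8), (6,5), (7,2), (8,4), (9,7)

3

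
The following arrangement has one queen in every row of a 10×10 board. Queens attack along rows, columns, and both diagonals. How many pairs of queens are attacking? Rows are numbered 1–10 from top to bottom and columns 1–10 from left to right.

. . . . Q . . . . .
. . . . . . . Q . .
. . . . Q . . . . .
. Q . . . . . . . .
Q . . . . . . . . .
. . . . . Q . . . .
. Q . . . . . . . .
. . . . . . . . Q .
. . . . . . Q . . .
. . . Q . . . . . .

6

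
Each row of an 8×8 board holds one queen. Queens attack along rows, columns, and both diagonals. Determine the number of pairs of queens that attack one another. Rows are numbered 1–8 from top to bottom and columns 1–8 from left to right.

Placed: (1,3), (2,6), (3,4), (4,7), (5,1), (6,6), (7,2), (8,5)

Same column: (2,6)–(6,6) (column 6).
Total attacking pairs: 1.

1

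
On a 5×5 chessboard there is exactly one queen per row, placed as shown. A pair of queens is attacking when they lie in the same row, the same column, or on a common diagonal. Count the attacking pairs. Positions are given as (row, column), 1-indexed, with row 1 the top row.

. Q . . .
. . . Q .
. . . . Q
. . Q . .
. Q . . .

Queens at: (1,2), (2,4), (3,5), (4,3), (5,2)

Same column: (1,2)–(5,2) (column 2).
Same diagonal: (2,4)–(3,5) (|2−3| = |4−5| = 1); (4,3)–(5,2) (|4−5| = |3−2| = 1).
Total attacking pairs: 3.

3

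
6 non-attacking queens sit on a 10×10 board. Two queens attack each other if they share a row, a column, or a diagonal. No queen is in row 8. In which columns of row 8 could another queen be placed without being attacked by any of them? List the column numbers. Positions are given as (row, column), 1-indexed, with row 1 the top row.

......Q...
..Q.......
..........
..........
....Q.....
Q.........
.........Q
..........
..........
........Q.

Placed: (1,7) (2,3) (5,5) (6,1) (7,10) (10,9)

columns 4, 6

(1,7) attacks row 8 at column 7.
(2,3) attacks row 8 at column 3 and diagonals 9.
(5,5) attacks row 8 at column 5 and diagonals 2, 8.
(6,1) attacks row 8 at column 1 and diagonals 3.
(7,10) attacks row 8 at column 10 and diagonals 9.
(10,9) attacks row 8 at column 9 and diagonals 7.
Attacked columns: {1, 2, 3, 5, 7, 8, 9, 10}. Safe: {4, 6}.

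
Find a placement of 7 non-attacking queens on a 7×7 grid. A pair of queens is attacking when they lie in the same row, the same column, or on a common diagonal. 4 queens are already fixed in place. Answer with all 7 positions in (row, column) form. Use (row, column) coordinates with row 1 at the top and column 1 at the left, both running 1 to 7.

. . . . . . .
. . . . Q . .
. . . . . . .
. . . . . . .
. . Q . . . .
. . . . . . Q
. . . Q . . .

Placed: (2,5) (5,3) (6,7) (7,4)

Row 1: attacked by (2,5)→{4,5,6}; (5,3)→{3,7}; (6,7)→{2,7}; (7,4)→{4}. Safe: 1. Place at column 1.
Row 3: attacked by (1,1)→{1,3}; (2,5)→{4,5,6}; (5,3)→{1,3,5}; (6,7)→{4,7}; (7,4)→{4}. Safe: 2. Place at column 2.
Row 4: attacked by (1,1)→{1,4}; (2,5)→{3,5,7}; (3,2)→{1,2,3}; (5,3)→{2,3,4}; (6,7)→{5,7}; (7,4)→{1,4,7}. Safe: 6. Place at column 6.
Columns [1, 5, 2, 6, 3, 7, 4], r−c [0, -3, 1, -2, 2, -1, 3], r+c [2, 7, 5, 10, 8, 13, 11] are all distinct, so no two queens attack.

(1,1) (2,5) (3,2) (4,6) (5,3) (6,7) (7,4)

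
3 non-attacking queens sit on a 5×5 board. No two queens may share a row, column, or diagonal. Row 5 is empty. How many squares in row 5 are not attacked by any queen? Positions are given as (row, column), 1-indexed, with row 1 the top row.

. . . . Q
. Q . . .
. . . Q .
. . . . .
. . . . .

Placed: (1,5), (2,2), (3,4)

(1,5) attacks row 5 at column 5 and diagonals 1.
(2,2) attacks row 5 at column 2 and diagonals 5.
(3,4) attacks row 5 at column 4 and diagonals 2.
Attacked columns: {1, 2, 4, 5}. Safe: {3}.

1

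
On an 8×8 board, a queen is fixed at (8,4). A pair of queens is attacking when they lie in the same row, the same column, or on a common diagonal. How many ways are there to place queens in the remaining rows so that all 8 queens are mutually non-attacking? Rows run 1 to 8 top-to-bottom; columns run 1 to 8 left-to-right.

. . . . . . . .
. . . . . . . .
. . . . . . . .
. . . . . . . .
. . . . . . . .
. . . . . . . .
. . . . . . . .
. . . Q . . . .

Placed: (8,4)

18

Branch on row 1: col 1 → 1; col 2 → 3; col 3 → 3; col 5 → 3; col 6 → 4; col 7 → 3; col 8 → 1.
Sum: 1 + 3 + 3 + 3 + 4 + 3 + 1 = 18.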